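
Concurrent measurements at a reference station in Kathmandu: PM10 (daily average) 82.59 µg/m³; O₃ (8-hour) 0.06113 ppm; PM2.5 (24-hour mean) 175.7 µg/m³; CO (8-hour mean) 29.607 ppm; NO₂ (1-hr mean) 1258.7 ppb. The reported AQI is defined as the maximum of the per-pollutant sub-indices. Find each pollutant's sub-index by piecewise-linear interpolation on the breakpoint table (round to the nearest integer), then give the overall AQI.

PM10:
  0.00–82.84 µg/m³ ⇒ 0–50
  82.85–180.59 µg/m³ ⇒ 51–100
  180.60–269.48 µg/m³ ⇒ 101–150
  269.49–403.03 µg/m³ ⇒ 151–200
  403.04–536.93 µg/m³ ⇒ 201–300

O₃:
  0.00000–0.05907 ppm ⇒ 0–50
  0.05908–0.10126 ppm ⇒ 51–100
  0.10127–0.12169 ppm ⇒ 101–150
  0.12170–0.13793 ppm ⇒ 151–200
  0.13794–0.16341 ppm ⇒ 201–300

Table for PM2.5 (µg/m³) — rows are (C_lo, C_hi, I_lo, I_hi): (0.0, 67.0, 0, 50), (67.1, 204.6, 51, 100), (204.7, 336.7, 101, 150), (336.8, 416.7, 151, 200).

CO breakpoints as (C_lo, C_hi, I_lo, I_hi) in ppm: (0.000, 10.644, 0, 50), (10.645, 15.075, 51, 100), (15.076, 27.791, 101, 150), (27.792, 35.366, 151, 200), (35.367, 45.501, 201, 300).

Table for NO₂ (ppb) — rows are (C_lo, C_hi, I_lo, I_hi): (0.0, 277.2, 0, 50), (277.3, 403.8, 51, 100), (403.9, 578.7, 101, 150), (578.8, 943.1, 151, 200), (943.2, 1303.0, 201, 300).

288

PM10: 82.59 ∈ [0.00, 82.84] ↔ index [0, 50].
0 + (82.59−0.00)·(50−0)/(82.84−0.00) = 0 + 82.59·50/82.84 ≈ 49.85, so AQI = 50.
O₃: 0.06113 lies in 0.05908–0.10126, so I_lo=51, I_hi=100, C_lo=0.05908, C_hi=0.10126.
(100−51)/(0.10126−0.05908) × (0.06113−0.05908) + 51 = 49/0.04218 × 0.00205 + 51 ≈ 53.38 → 53.
PM2.5 175.7: bracket 67.1–204.6 → index 51–100; slope 49/137.5, offset 108.6.
AQI = 51 + 49/137.5·108.6 ≈ 89.70 ⇒ 90.
CO: 29.607 ∈ [27.792, 35.366] ↔ index [151, 200].
151 + (29.607−27.792)·(200−151)/(35.366−27.792) = 151 + 1.815·49/7.574 ≈ 162.74, so AQI = 163.
NO₂: row 943.2–1303.0 (AQI 201–300). (300−201)·(1258.7−943.2)/(1303.0−943.2) + 201 = 99·315.5/359.8 + 201 ≈ 287.81 → 288.
Sub-indices: PM10→50, O₃→53, PM2.5→90, CO→163, NO₂→288. Overall AQI = max = 288; dominant pollutant is NO₂.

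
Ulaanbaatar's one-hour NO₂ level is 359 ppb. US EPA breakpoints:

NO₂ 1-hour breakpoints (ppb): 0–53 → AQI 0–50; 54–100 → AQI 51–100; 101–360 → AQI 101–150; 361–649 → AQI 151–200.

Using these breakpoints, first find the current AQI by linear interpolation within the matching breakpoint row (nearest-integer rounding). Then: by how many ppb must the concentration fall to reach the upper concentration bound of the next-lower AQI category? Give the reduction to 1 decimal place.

259.0

NO₂: row 101–360 (AQI 101–150). (150−101)·(359−101)/(360−101) + 101 = 49·258/259 + 101 ≈ 149.81 → 150.
Current AQI 150 is in the Unhealthy for Sensitive Groups range (101–150). The next-lower category tops out at AQI 100, whose upper concentration bound is 100 ppb.
Reduction needed = 359 − 100 = 259.0 ppb.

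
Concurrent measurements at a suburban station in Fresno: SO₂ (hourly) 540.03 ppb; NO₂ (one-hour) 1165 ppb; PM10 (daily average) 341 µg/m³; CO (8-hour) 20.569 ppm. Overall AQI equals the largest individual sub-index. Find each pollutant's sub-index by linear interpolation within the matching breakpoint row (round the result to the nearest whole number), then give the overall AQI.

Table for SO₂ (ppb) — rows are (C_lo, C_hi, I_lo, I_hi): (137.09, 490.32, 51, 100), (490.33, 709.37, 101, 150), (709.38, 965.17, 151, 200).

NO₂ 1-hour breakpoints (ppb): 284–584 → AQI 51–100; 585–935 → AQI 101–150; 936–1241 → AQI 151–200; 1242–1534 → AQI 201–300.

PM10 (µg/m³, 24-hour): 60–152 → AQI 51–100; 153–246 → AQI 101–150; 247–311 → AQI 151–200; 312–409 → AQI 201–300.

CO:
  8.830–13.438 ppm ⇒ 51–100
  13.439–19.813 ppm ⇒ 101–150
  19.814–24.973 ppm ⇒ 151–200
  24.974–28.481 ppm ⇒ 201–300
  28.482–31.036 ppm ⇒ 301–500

SO₂: 540.03 lies in 490.33–709.37, so I_lo=101, I_hi=150, C_lo=490.33, C_hi=709.37.
(150−101)/(709.37−490.33) × (540.03−490.33) + 101 = 49/219.04 × 49.70 + 101 ≈ 112.12 → 112.
NO₂: 1165 ∈ [936, 1241] ↔ index [151, 200].
151 + (1165−936)·(200−151)/(1241−936) = 151 + 229·49/305 ≈ 187.79, so AQI = 188.
PM10: row 312–409 (AQI 201–300). (300−201)·(341−312)/(409−312) + 201 = 99·29/97 + 201 ≈ 230.60 → 231.
CO: row 19.814–24.973 (AQI 151–200). (200−151)·(20.569−19.814)/(24.973−19.814) + 151 = 49·0.755/5.159 + 151 ≈ 158.17 → 158.
Sub-indices: SO₂→112, NO₂→188, PM10→231, CO→158. Overall AQI = max = 231; dominant pollutant is PM10.

231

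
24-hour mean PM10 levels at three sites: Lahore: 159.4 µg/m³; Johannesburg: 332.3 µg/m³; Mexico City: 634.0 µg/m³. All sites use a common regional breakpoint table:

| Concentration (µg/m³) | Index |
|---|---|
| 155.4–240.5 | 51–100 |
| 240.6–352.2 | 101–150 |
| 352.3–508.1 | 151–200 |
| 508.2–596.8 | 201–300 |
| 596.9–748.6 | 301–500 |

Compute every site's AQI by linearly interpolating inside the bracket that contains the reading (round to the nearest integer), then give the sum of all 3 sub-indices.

544

Lahore 159.4: bracket 155.4–240.5 → index 51–100; slope 49/85.1, offset 4.0.
AQI = 51 + 49/85.1·4.0 ≈ 53.30 ⇒ 53.
Johannesburg: 332.3 ∈ [240.6, 352.2] ↔ index [101, 150].
101 + (332.3−240.6)·(150−101)/(352.2−240.6) = 101 + 91.7·49/111.6 ≈ 141.26, so AQI = 141.
Mexico City: row 596.9–748.6 (AQI 301–500). (500−301)·(634.0−596.9)/(748.6−596.9) + 301 = 199·37.1/151.7 + 301 ≈ 349.67 → 350.
AQIs: Lahore=53, Johannesburg=141, Mexico City=350. Sum = 53 + 141 + 350 = 544.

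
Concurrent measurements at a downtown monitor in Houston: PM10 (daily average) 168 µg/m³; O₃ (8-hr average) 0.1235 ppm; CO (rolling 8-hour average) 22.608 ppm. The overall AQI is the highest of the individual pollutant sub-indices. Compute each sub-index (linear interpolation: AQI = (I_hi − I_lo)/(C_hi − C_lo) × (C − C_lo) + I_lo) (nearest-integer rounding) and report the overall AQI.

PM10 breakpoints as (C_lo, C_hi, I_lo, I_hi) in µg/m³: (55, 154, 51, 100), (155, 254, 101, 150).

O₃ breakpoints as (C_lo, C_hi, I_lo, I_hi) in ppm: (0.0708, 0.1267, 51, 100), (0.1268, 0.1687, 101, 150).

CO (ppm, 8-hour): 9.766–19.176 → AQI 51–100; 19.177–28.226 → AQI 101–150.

PM10: row 155–254 (AQI 101–150). (150−101)·(168−155)/(254−155) + 101 = 49·13/99 + 101 ≈ 107.43 → 107.
O₃: 0.1235 lies in 0.0708–0.1267, so I_lo=51, I_hi=100, C_lo=0.0708, C_hi=0.1267.
(100−51)/(0.1267−0.0708) × (0.1235−0.0708) + 51 = 49/0.0559 × 0.0527 + 51 ≈ 97.19 → 97.
CO: 22.608 ∈ [19.177, 28.226] ↔ index [101, 150].
101 + (22.608−19.177)·(150−101)/(28.226−19.177) = 101 + 3.431·49/9.049 ≈ 119.58, so AQI = 120.
Sub-indices: PM10→107, O₃→97, CO→120. Overall AQI = max = 120; dominant pollutant is CO.

120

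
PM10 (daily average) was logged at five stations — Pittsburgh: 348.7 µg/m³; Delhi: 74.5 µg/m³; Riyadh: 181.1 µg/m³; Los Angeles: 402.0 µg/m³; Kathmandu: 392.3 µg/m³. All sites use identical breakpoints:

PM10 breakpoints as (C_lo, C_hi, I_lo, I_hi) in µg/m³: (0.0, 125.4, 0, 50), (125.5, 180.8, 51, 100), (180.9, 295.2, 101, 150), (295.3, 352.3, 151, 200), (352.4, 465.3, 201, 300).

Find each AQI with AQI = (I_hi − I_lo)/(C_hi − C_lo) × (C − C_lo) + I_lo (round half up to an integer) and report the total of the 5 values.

Pittsburgh: 348.7 lies in 295.3–352.3, so I_lo=151, I_hi=200, C_lo=295.3, C_hi=352.3.
(200−151)/(352.3−295.3) × (348.7−295.3) + 151 = 49/57.0 × 53.4 + 151 ≈ 196.91 → 197.
Delhi: 74.5 ∈ [0.0, 125.4] ↔ index [0, 50].
0 + (74.5−0.0)·(50−0)/(125.4−0.0) = 0 + 74.5·50/125.4 ≈ 29.70, so AQI = 30.
Riyadh 181.1: bracket 180.9–295.2 → index 101–150; slope 49/114.3, offset 0.2.
AQI = 101 + 49/114.3·0.2 ≈ 101.09 ⇒ 101.
Los Angeles: row 352.4–465.3 (AQI 201–300). (300−201)·(402.0−352.4)/(465.3−352.4) + 201 = 99·49.6/112.9 + 201 ≈ 244.49 → 244.
Kathmandu: row 352.4–465.3 (AQI 201–300). (300−201)·(392.3−352.4)/(465.3−352.4) + 201 = 99·39.9/112.9 + 201 ≈ 235.99 → 236.
AQIs: Pittsburgh=197, Delhi=30, Riyadh=101, Los Angeles=244, Kathmandu=236. Sum = 197 + 30 + 101 + 244 + 236 = 808.

808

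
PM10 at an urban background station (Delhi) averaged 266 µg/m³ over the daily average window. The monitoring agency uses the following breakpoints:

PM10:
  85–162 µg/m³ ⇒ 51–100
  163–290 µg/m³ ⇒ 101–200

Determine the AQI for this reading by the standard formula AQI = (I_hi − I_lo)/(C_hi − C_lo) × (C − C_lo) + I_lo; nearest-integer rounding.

PM10 266: bracket 163–290 → index 101–200; slope 99/127, offset 103.
AQI = 101 + 99/127·103 ≈ 181.29 ⇒ 181.

181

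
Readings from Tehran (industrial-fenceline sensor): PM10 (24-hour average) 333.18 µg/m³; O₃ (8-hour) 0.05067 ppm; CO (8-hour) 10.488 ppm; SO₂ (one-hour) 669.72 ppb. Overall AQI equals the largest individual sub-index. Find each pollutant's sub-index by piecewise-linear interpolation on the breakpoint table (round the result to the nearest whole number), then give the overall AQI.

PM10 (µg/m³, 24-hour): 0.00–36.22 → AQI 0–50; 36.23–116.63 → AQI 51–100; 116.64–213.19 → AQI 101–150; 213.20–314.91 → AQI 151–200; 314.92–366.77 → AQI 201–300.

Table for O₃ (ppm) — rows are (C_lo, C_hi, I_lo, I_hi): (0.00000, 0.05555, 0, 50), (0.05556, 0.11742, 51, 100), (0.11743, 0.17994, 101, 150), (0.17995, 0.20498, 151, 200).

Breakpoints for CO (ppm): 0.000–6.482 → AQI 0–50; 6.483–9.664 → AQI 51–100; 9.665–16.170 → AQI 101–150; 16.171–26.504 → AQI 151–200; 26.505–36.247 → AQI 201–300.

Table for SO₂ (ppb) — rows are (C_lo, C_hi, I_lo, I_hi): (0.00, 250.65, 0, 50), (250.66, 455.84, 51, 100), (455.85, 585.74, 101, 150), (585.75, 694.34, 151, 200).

236

PM10: 333.18 ∈ [314.92, 366.77] ↔ index [201, 300].
201 + (333.18−314.92)·(300−201)/(366.77−314.92) = 201 + 18.26·99/51.85 ≈ 235.86, so AQI = 236.
O₃: 0.05067 ∈ [0.00000, 0.05555] ↔ index [0, 50].
0 + (0.05067−0.00000)·(50−0)/(0.05555−0.00000) = 0 + 0.05067·50/0.05555 ≈ 45.61, so AQI = 46.
CO: 10.488 ∈ [9.665, 16.170] ↔ index [101, 150].
101 + (10.488−9.665)·(150−101)/(16.170−9.665) = 101 + 0.823·49/6.505 ≈ 107.20, so AQI = 107.
SO₂: 669.72 ∈ [585.75, 694.34] ↔ index [151, 200].
151 + (669.72−585.75)·(200−151)/(694.34−585.75) = 151 + 83.97·49/108.59 ≈ 188.89, so AQI = 189.
Sub-indices: PM10→236, O₃→46, CO→107, SO₂→189. Overall AQI = max = 236; dominant pollutant is PM10.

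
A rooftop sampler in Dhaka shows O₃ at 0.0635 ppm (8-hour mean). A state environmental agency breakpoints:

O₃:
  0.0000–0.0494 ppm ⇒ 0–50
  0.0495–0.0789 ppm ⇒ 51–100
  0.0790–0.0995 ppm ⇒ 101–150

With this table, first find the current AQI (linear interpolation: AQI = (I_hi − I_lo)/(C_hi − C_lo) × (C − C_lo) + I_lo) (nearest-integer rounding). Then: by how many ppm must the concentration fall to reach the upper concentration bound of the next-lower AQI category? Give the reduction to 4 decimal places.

O₃: row 0.0495–0.0789 (AQI 51–100). (100−51)·(0.0635−0.0495)/(0.0789−0.0495) + 51 = 49·0.0140/0.0294 + 51 ≈ 74.33 → 74.
Current AQI 74 is in the Moderate range (51–100). The next-lower category tops out at AQI 50, whose upper concentration bound is 0.0494 ppm.
Reduction needed = 0.0635 − 0.0494 = 0.0141 ppm.

0.0141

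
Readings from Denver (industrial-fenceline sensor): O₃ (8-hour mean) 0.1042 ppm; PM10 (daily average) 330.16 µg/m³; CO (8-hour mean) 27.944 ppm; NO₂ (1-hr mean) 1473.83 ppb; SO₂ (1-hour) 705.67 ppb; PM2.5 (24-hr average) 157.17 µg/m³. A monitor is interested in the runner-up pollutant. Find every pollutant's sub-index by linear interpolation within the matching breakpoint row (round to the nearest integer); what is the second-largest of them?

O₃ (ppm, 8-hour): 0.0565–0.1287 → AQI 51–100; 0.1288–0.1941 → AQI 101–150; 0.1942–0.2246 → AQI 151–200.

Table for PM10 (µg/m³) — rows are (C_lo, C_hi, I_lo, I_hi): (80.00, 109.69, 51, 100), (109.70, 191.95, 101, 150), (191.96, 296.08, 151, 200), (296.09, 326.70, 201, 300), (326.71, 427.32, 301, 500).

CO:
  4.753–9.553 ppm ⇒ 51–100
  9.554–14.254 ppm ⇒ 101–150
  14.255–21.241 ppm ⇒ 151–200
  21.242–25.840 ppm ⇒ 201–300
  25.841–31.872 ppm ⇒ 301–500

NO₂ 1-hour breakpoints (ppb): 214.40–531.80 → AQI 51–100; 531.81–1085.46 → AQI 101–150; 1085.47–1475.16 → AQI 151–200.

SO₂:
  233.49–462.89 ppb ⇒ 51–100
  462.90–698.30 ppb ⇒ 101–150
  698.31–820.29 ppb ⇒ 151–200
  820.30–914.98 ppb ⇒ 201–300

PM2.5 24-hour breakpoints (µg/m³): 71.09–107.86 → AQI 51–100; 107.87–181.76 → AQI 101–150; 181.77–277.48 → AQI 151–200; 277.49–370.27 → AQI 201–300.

308

O₃ 0.1042: bracket 0.0565–0.1287 → index 51–100; slope 49/0.0722, offset 0.0477.
AQI = 51 + 49/0.0722·0.0477 ≈ 83.37 ⇒ 83.
PM10: 330.16 ∈ [326.71, 427.32] ↔ index [301, 500].
301 + (330.16−326.71)·(500−301)/(427.32−326.71) = 301 + 3.45·199/100.61 ≈ 307.82, so AQI = 308.
CO 27.944: bracket 25.841–31.872 → index 301–500; slope 199/6.031, offset 2.103.
AQI = 301 + 199/6.031·2.103 ≈ 370.39 ⇒ 370.
NO₂: row 1085.47–1475.16 (AQI 151–200). (200−151)·(1473.83−1085.47)/(1475.16−1085.47) + 151 = 49·388.36/389.69 + 151 ≈ 199.83 → 200.
SO₂: 705.67 lies in 698.31–820.29, so I_lo=151, I_hi=200, C_lo=698.31, C_hi=820.29.
(200−151)/(820.29−698.31) × (705.67−698.31) + 151 = 49/121.98 × 7.36 + 151 ≈ 153.96 → 154.
PM2.5: 157.17 lies in 107.87–181.76, so I_lo=101, I_hi=150, C_lo=107.87, C_hi=181.76.
(150−101)/(181.76−107.87) × (157.17−107.87) + 101 = 49/73.89 × 49.30 + 101 ≈ 133.69 → 134.
Sub-indices: O₃→83, PM10→308, CO→370, NO₂→200, SO₂→154, PM2.5→134. Ranked high→low: 370, 308, 200, 154, 134, 83. Second-highest sub-index = 308.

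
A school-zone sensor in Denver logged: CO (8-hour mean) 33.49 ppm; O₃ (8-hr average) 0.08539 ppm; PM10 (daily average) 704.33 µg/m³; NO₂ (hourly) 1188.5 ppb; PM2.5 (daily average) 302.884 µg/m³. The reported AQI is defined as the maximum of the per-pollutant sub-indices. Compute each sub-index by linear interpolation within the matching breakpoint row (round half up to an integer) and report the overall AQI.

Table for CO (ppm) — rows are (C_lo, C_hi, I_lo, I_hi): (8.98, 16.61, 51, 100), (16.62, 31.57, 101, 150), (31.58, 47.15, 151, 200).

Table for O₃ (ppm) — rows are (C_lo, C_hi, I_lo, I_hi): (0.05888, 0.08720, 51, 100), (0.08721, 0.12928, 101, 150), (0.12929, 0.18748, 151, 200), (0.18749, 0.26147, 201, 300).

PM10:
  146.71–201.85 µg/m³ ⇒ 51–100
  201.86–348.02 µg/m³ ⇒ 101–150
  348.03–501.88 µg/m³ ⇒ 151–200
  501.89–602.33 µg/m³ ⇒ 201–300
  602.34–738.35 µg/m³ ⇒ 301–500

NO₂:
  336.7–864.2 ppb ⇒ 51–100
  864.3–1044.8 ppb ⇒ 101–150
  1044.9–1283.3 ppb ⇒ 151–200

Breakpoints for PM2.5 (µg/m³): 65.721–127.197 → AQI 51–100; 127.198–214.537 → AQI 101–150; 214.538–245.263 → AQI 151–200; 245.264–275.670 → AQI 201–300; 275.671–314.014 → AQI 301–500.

CO: 33.49 lies in 31.58–47.15, so I_lo=151, I_hi=200, C_lo=31.58, C_hi=47.15.
(200−151)/(47.15−31.58) × (33.49−31.58) + 151 = 49/15.57 × 1.91 + 151 ≈ 157.01 → 157.
O₃: 0.08539 lies in 0.05888–0.08720, so I_lo=51, I_hi=100, C_lo=0.05888, C_hi=0.08720.
(100−51)/(0.08720−0.05888) × (0.08539−0.05888) + 51 = 49/0.02832 × 0.02651 + 51 ≈ 96.87 → 97.
PM10: 704.33 ∈ [602.34, 738.35] ↔ index [301, 500].
301 + (704.33−602.34)·(500−301)/(738.35−602.34) = 301 + 101.99·199/136.01 ≈ 450.22, so AQI = 450.
NO₂: 1188.5 lies in 1044.9–1283.3, so I_lo=151, I_hi=200, C_lo=1044.9, C_hi=1283.3.
(200−151)/(1283.3−1044.9) × (1188.5−1044.9) + 151 = 49/238.4 × 143.6 + 151 ≈ 180.52 → 181.
PM2.5: 302.884 lies in 275.671–314.014, so I_lo=301, I_hi=500, C_lo=275.671, C_hi=314.014.
(500−301)/(314.014−275.671) × (302.884−275.671) + 301 = 199/38.343 × 27.213 + 301 ≈ 442.24 → 442.
Sub-indices: CO→157, O₃→97, PM10→450, NO₂→181, PM2.5→442. Overall AQI = max = 450; dominant pollutant is PM10.

450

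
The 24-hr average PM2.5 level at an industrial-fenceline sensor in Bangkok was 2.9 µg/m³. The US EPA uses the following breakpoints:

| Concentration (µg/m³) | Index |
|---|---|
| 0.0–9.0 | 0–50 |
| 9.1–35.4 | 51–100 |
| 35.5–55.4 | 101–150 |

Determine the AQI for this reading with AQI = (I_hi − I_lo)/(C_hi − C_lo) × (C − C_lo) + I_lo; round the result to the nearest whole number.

16

PM2.5: row 0.0–9.0 (AQI 0–50). (50−0)·(2.9−0.0)/(9.0−0.0) + 0 = 50·2.9/9.0 + 0 ≈ 16.11 → 16.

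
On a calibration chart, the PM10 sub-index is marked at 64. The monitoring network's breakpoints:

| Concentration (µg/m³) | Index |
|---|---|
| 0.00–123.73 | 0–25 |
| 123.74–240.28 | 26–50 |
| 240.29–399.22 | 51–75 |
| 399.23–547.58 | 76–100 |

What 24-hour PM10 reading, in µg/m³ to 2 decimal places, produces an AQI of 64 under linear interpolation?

326.38

AQI 64 lies in the 51–75 band, which corresponds to 240.29–399.22 µg/m³.
C = 240.29 + (64−51)×(399.22−240.29)/(75−51) = 240.29 + 13×158.93/24 ≈ 326.3771 µg/m³ → 326.38 µg/m³ to 2 dp.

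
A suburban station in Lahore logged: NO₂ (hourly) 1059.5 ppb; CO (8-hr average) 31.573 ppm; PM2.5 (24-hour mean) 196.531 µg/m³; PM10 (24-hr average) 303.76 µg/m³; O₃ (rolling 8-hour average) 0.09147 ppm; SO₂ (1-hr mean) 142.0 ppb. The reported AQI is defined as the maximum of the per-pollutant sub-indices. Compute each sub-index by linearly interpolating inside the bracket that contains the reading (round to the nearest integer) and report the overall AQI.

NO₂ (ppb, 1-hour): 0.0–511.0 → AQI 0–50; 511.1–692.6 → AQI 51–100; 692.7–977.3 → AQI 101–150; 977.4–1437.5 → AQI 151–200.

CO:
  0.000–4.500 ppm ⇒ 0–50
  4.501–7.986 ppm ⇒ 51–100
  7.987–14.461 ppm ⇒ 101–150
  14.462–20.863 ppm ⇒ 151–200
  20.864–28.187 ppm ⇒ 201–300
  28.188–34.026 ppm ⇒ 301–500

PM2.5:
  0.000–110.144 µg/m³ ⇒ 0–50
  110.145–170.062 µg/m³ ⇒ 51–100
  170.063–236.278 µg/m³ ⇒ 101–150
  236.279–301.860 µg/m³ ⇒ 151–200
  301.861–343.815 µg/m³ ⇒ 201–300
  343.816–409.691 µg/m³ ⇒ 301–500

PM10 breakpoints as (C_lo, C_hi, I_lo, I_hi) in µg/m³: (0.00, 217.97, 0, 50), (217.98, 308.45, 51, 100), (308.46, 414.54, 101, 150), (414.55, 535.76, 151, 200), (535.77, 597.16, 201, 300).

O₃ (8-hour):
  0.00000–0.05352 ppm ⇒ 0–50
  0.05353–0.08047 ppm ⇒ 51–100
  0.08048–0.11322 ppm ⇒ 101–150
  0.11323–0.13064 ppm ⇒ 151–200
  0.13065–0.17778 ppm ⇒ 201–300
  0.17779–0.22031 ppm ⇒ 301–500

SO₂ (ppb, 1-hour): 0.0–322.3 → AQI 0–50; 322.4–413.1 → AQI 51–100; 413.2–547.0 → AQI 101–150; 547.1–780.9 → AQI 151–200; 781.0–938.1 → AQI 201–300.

NO₂: row 977.4–1437.5 (AQI 151–200). (200−151)·(1059.5−977.4)/(1437.5−977.4) + 151 = 49·82.1/460.1 + 151 ≈ 159.74 → 160.
CO: 31.573 ∈ [28.188, 34.026] ↔ index [301, 500].
301 + (31.573−28.188)·(500−301)/(34.026−28.188) = 301 + 3.385·199/5.838 ≈ 416.38, so AQI = 416.
PM2.5: 196.531 ∈ [170.063, 236.278] ↔ index [101, 150].
101 + (196.531−170.063)·(150−101)/(236.278−170.063) = 101 + 26.468·49/66.215 ≈ 120.59, so AQI = 121.
PM10: row 217.98–308.45 (AQI 51–100). (100−51)·(303.76−217.98)/(308.45−217.98) + 51 = 49·85.78/90.47 + 51 ≈ 97.46 → 97.
O₃: row 0.08048–0.11322 (AQI 101–150). (150−101)·(0.09147−0.08048)/(0.11322−0.08048) + 101 = 49·0.01099/0.03274 + 101 ≈ 117.45 → 117.
SO₂: 142.0 ∈ [0.0, 322.3] ↔ index [0, 50].
0 + (142.0−0.0)·(50−0)/(322.3−0.0) = 0 + 142.0·50/322.3 ≈ 22.03, so AQI = 22.
Sub-indices: NO₂→160, CO→416, PM2.5→121, PM10→97, O₃→117, SO₂→22. Overall AQI = max = 416; dominant pollutant is CO.

416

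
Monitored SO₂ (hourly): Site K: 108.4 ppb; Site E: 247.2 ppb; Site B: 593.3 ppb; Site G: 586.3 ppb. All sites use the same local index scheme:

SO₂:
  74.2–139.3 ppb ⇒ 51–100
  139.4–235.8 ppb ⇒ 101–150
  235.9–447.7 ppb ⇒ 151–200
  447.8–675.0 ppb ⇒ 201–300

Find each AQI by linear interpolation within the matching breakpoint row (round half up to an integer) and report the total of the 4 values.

Site K: 108.4 ∈ [74.2, 139.3] ↔ index [51, 100].
51 + (108.4−74.2)·(100−51)/(139.3−74.2) = 51 + 34.2·49/65.1 ≈ 76.74, so AQI = 77.
Site E: row 235.9–447.7 (AQI 151–200). (200−151)·(247.2−235.9)/(447.7−235.9) + 151 = 49·11.3/211.8 + 151 ≈ 153.61 → 154.
Site B: 593.3 ∈ [447.8, 675.0] ↔ index [201, 300].
201 + (593.3−447.8)·(300−201)/(675.0−447.8) = 201 + 145.5·99/227.2 ≈ 264.40, so AQI = 264.
Site G: 586.3 ∈ [447.8, 675.0] ↔ index [201, 300].
201 + (586.3−447.8)·(300−201)/(675.0−447.8) = 201 + 138.5·99/227.2 ≈ 261.35, so AQI = 261.
AQIs: Site K=77, Site E=154, Site B=264, Site G=261. Sum = 77 + 154 + 264 + 261 = 756.

756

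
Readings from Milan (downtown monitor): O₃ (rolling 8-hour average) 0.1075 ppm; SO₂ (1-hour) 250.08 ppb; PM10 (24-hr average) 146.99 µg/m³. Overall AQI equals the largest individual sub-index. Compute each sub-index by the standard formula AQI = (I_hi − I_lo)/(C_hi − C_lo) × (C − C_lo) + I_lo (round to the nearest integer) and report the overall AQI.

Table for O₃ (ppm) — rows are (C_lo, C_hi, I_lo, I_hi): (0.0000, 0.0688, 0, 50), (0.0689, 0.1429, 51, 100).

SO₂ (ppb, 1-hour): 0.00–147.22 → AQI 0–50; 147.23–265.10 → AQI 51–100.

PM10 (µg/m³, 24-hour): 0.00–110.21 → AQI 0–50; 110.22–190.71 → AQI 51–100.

O₃: 0.1075 ∈ [0.0689, 0.1429] ↔ index [51, 100].
51 + (0.1075−0.0689)·(100−51)/(0.1429−0.0689) = 51 + 0.0386·49/0.0740 ≈ 76.56, so AQI = 77.
SO₂: 250.08 lies in 147.23–265.10, so I_lo=51, I_hi=100, C_lo=147.23, C_hi=265.10.
(100−51)/(265.10−147.23) × (250.08−147.23) + 51 = 49/117.87 × 102.85 + 51 ≈ 93.76 → 94.
PM10: row 110.22–190.71 (AQI 51–100). (100−51)·(146.99−110.22)/(190.71−110.22) + 51 = 49·36.77/80.49 + 51 ≈ 73.38 → 73.
Sub-indices: O₃→77, SO₂→94, PM10→73. Overall AQI = max = 94; dominant pollutant is SO₂.

94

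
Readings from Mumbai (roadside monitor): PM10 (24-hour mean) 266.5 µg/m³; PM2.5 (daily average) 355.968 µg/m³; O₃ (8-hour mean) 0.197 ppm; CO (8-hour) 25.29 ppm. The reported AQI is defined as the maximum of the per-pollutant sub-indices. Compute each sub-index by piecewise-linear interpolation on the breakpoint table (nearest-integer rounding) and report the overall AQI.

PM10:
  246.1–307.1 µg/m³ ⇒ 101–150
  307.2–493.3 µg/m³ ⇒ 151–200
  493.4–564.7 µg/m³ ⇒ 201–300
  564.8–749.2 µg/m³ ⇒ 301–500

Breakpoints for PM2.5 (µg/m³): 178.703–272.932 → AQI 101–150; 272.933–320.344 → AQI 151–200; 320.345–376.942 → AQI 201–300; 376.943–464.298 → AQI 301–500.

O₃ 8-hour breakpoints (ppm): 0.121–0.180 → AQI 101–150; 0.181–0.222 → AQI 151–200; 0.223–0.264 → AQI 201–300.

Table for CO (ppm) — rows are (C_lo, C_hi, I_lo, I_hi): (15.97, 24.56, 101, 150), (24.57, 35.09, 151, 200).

PM10: 266.5 ∈ [246.1, 307.1] ↔ index [101, 150].
101 + (266.5−246.1)·(150−101)/(307.1−246.1) = 101 + 20.4·49/61.0 ≈ 117.39, so AQI = 117.
PM2.5 355.968: bracket 320.345–376.942 → index 201–300; slope 99/56.597, offset 35.623.
AQI = 201 + 99/56.597·35.623 ≈ 263.31 ⇒ 263.
O₃: 0.197 lies in 0.181–0.222, so I_lo=151, I_hi=200, C_lo=0.181, C_hi=0.222.
(200−151)/(0.222−0.181) × (0.197−0.181) + 151 = 49/0.041 × 0.016 + 151 ≈ 170.12 → 170.
CO: row 24.57–35.09 (AQI 151–200). (200−151)·(25.29−24.57)/(35.09−24.57) + 151 = 49·0.72/10.52 + 151 ≈ 154.35 → 154.
Sub-indices: PM10→117, PM2.5→263, O₃→170, CO→154. Overall AQI = max = 263; dominant pollutant is PM2.5.
AQI 263: Very Unhealthy.

263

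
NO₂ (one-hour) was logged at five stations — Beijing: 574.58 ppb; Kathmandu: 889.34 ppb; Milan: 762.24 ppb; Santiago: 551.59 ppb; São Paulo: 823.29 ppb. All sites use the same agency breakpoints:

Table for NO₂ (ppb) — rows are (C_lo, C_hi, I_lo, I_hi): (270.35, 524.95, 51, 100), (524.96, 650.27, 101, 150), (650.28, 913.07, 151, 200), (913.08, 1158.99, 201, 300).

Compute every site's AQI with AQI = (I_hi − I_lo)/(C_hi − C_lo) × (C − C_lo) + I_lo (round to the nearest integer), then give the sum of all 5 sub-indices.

782

Beijing 574.58: bracket 524.96–650.27 → index 101–150; slope 49/125.31, offset 49.62.
AQI = 101 + 49/125.31·49.62 ≈ 120.40 ⇒ 120.
Kathmandu: row 650.28–913.07 (AQI 151–200). (200−151)·(889.34−650.28)/(913.07−650.28) + 151 = 49·239.06/262.79 + 151 ≈ 195.58 → 196.
Milan: row 650.28–913.07 (AQI 151–200). (200−151)·(762.24−650.28)/(913.07−650.28) + 151 = 49·111.96/262.79 + 151 ≈ 171.88 → 172.
Santiago: row 524.96–650.27 (AQI 101–150). (150−101)·(551.59−524.96)/(650.27−524.96) + 101 = 49·26.63/125.31 + 101 ≈ 111.41 → 111.
São Paulo: row 650.28–913.07 (AQI 151–200). (200−151)·(823.29−650.28)/(913.07−650.28) + 151 = 49·173.01/262.79 + 151 ≈ 183.26 → 183.
AQIs: Beijing=120, Kathmandu=196, Milan=172, Santiago=111, São Paulo=183. Sum = 120 + 196 + 172 + 111 + 183 = 782.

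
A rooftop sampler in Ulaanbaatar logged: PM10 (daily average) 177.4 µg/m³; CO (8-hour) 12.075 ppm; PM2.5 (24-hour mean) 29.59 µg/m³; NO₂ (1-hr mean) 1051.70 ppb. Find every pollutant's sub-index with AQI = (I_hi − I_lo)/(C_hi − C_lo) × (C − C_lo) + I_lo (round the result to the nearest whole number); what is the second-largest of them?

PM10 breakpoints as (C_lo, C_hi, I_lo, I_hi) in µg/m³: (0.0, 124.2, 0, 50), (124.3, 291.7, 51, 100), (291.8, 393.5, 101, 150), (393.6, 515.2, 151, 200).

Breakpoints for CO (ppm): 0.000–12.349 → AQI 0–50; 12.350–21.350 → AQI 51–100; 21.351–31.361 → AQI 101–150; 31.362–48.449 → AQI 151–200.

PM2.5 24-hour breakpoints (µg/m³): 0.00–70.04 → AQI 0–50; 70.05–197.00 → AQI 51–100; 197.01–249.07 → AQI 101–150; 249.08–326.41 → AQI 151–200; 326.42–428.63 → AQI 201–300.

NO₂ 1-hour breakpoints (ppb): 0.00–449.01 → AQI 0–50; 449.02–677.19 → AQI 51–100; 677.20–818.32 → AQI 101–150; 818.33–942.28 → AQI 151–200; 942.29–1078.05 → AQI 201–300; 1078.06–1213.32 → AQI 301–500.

PM10 177.4: bracket 124.3–291.7 → index 51–100; slope 49/167.4, offset 53.1.
AQI = 51 + 49/167.4·53.1 ≈ 66.54 ⇒ 67.
CO 12.075: bracket 0.000–12.349 → index 0–50; slope 50/12.349, offset 12.075.
AQI = 0 + 50/12.349·12.075 ≈ 48.89 ⇒ 49.
PM2.5: 29.59 ∈ [0.00, 70.04] ↔ index [0, 50].
0 + (29.59−0.00)·(50−0)/(70.04−0.00) = 0 + 29.59·50/70.04 ≈ 21.12, so AQI = 21.
NO₂: 1051.70 lies in 942.29–1078.05, so I_lo=201, I_hi=300, C_lo=942.29, C_hi=1078.05.
(300−201)/(1078.05−942.29) × (1051.70−942.29) + 201 = 99/135.76 × 109.41 + 201 ≈ 280.78 → 281.
Sub-indices: PM10→67, CO→49, PM2.5→21, NO₂→281. Ranked high→low: 281, 67, 49, 21. Second-highest sub-index = 67.

67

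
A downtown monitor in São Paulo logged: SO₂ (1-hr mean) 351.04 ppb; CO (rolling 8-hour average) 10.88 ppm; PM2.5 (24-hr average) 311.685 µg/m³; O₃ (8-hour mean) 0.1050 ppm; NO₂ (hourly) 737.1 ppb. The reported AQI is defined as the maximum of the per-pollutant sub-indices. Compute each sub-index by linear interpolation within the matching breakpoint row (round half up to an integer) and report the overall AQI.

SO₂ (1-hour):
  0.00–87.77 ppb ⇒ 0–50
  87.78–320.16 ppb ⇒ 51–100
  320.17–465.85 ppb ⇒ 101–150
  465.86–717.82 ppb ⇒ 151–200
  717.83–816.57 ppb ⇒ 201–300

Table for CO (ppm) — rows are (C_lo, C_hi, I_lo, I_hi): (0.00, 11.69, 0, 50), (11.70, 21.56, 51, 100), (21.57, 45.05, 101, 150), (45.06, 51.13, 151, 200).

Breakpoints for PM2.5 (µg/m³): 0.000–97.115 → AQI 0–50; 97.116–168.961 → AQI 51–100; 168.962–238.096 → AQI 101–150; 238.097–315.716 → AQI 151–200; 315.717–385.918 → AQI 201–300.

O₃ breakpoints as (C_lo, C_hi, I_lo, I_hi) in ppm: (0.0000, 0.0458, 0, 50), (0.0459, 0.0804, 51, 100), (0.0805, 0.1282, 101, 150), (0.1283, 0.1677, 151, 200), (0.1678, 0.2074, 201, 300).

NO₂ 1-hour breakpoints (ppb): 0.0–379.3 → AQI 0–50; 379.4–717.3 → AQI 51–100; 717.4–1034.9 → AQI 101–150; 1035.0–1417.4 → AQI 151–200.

197

SO₂: 351.04 ∈ [320.17, 465.85] ↔ index [101, 150].
101 + (351.04−320.17)·(150−101)/(465.85−320.17) = 101 + 30.87·49/145.68 ≈ 111.38, so AQI = 111.
CO 10.88: bracket 0.00–11.69 → index 0–50; slope 50/11.69, offset 10.88.
AQI = 0 + 50/11.69·10.88 ≈ 46.54 ⇒ 47.
PM2.5 311.685: bracket 238.097–315.716 → index 151–200; slope 49/77.619, offset 73.588.
AQI = 151 + 49/77.619·73.588 ≈ 197.46 ⇒ 197.
O₃ 0.1050: bracket 0.0805–0.1282 → index 101–150; slope 49/0.0477, offset 0.0245.
AQI = 101 + 49/0.0477·0.0245 ≈ 126.17 ⇒ 126.
NO₂: 737.1 lies in 717.4–1034.9, so I_lo=101, I_hi=150, C_lo=717.4, C_hi=1034.9.
(150−101)/(1034.9−717.4) × (737.1−717.4) + 101 = 49/317.5 × 19.7 + 101 ≈ 104.04 → 104.
Sub-indices: SO₂→111, CO→47, PM2.5→197, O₃→126, NO₂→104. Overall AQI = max = 197; dominant pollutant is PM2.5.
AQI 197: Unhealthy.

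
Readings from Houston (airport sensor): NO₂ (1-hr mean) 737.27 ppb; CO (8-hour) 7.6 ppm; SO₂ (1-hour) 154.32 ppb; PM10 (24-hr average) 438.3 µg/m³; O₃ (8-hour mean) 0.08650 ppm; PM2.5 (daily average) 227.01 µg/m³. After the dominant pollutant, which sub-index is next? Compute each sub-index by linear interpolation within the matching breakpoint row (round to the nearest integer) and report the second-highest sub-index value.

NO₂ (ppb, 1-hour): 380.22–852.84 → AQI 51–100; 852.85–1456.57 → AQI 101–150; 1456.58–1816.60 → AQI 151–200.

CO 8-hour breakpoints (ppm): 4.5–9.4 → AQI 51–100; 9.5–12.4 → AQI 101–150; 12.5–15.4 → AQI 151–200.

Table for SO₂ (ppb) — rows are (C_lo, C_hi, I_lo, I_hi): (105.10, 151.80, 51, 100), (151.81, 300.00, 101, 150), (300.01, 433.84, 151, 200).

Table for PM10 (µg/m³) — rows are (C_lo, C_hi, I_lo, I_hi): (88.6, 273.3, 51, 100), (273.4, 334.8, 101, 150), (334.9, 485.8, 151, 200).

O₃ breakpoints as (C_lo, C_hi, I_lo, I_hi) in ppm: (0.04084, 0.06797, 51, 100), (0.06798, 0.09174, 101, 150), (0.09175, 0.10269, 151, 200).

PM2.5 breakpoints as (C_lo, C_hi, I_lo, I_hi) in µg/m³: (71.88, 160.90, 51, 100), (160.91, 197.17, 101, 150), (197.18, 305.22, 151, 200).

165

NO₂: 737.27 lies in 380.22–852.84, so I_lo=51, I_hi=100, C_lo=380.22, C_hi=852.84.
(100−51)/(852.84−380.22) × (737.27−380.22) + 51 = 49/472.62 × 357.05 + 51 ≈ 88.02 → 88.
CO: 7.6 ∈ [4.5, 9.4] ↔ index [51, 100].
51 + (7.6−4.5)·(100−51)/(9.4−4.5) = 51 + 3.1·49/4.9 ≈ 82.00, so AQI = 82.
SO₂: 154.32 ∈ [151.81, 300.00] ↔ index [101, 150].
101 + (154.32−151.81)·(150−101)/(300.00−151.81) = 101 + 2.51·49/148.19 ≈ 101.83, so AQI = 102.
PM10: 438.3 lies in 334.9–485.8, so I_lo=151, I_hi=200, C_lo=334.9, C_hi=485.8.
(200−151)/(485.8−334.9) × (438.3−334.9) + 151 = 49/150.9 × 103.4 + 151 ≈ 184.58 → 185.
O₃: row 0.06798–0.09174 (AQI 101–150). (150−101)·(0.08650−0.06798)/(0.09174−0.06798) + 101 = 49·0.01852/0.02376 + 101 ≈ 139.19 → 139.
PM2.5: 227.01 ∈ [197.18, 305.22] ↔ index [151, 200].
151 + (227.01−197.18)·(200−151)/(305.22−197.18) = 151 + 29.83·49/108.04 ≈ 164.53, so AQI = 165.
Sub-indices: NO₂→88, CO→82, SO₂→102, PM10→185, O₃→139, PM2.5→165. Ranked high→low: 185, 165, 139, 102, 88, 82. Second-highest sub-index = 165.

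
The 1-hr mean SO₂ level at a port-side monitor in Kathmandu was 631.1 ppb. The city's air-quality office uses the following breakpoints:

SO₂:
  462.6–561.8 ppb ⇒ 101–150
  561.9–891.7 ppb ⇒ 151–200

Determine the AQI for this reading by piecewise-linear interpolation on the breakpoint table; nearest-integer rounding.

SO₂: 631.1 lies in 561.9–891.7, so I_lo=151, I_hi=200, C_lo=561.9, C_hi=891.7.
(200−151)/(891.7−561.9) × (631.1−561.9) + 151 = 49/329.8 × 69.2 + 151 ≈ 161.28 → 161.

161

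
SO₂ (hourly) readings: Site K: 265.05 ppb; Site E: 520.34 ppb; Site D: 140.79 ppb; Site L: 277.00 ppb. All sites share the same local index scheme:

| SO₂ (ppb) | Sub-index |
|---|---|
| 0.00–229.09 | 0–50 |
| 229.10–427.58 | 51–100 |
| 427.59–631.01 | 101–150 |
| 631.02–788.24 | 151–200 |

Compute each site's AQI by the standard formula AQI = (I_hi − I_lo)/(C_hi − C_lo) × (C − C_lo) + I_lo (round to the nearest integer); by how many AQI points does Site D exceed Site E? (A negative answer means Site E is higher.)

-92

Site K 265.05: bracket 229.10–427.58 → index 51–100; slope 49/198.48, offset 35.95.
AQI = 51 + 49/198.48·35.95 ≈ 59.88 ⇒ 60.
Site E: 520.34 lies in 427.59–631.01, so I_lo=101, I_hi=150, C_lo=427.59, C_hi=631.01.
(150−101)/(631.01−427.59) × (520.34−427.59) + 101 = 49/203.42 × 92.75 + 101 ≈ 123.34 → 123.
Site D 140.79: bracket 0.00–229.09 → index 0–50; slope 50/229.09, offset 140.79.
AQI = 0 + 50/229.09·140.79 ≈ 30.73 ⇒ 31.
Site L: 277.00 lies in 229.10–427.58, so I_lo=51, I_hi=100, C_lo=229.10, C_hi=427.58.
(100−51)/(427.58−229.10) × (277.00−229.10) + 51 = 49/198.48 × 47.90 + 51 ≈ 62.83 → 63.
AQIs: Site K=60, Site E=123, Site D=31, Site L=63. Site D (31) − Site E (123) = -92.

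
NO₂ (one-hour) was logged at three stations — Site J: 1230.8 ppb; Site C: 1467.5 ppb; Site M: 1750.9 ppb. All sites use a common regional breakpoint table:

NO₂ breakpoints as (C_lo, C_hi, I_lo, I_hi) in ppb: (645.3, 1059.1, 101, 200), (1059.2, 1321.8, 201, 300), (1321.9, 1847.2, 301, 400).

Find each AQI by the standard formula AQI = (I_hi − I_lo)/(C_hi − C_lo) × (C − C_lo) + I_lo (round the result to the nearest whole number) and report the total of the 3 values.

976

Site J 1230.8: bracket 1059.2–1321.8 → index 201–300; slope 99/262.6, offset 171.6.
AQI = 201 + 99/262.6·171.6 ≈ 265.69 ⇒ 266.
Site C: 1467.5 lies in 1321.9–1847.2, so I_lo=301, I_hi=400, C_lo=1321.9, C_hi=1847.2.
(400−301)/(1847.2−1321.9) × (1467.5−1321.9) + 301 = 99/525.3 × 145.6 + 301 ≈ 328.44 → 328.
Site M: 1750.9 lies in 1321.9–1847.2, so I_lo=301, I_hi=400, C_lo=1321.9, C_hi=1847.2.
(400−301)/(1847.2−1321.9) × (1750.9−1321.9) + 301 = 99/525.3 × 429.0 + 301 ≈ 381.85 → 382.
AQIs: Site J=266, Site C=328, Site M=382. Sum = 266 + 328 + 382 = 976.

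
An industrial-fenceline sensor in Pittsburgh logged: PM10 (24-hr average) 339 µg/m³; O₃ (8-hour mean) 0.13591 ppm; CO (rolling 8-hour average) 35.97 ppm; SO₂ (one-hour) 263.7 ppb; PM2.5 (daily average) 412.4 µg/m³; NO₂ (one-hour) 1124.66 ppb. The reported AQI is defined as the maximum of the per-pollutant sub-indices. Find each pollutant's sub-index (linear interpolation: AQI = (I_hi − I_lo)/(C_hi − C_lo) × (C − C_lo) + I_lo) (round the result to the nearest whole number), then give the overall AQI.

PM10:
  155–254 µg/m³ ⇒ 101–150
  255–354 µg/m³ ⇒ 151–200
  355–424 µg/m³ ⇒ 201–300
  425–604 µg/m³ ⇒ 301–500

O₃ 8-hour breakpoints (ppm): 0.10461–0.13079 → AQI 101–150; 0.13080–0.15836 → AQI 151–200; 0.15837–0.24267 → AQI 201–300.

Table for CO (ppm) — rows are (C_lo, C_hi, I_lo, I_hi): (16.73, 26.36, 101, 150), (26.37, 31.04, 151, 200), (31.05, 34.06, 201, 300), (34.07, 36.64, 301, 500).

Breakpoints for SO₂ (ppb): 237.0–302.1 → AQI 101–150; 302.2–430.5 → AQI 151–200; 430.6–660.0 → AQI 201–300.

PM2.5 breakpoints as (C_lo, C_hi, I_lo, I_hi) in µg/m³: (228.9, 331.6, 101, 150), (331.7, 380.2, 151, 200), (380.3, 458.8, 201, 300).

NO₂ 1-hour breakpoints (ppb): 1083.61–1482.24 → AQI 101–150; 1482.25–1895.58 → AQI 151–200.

448

PM10: 339 ∈ [255, 354] ↔ index [151, 200].
151 + (339−255)·(200−151)/(354−255) = 151 + 84·49/99 ≈ 192.58, so AQI = 193.
O₃: 0.13591 lies in 0.13080–0.15836, so I_lo=151, I_hi=200, C_lo=0.13080, C_hi=0.15836.
(200−151)/(0.15836−0.13080) × (0.13591−0.13080) + 151 = 49/0.02756 × 0.00511 + 151 ≈ 160.09 → 160.
CO: 35.97 lies in 34.07–36.64, so I_lo=301, I_hi=500, C_lo=34.07, C_hi=36.64.
(500−301)/(36.64−34.07) × (35.97−34.07) + 301 = 199/2.57 × 1.90 + 301 ≈ 448.12 → 448.
SO₂: 263.7 ∈ [237.0, 302.1] ↔ index [101, 150].
101 + (263.7−237.0)·(150−101)/(302.1−237.0) = 101 + 26.7·49/65.1 ≈ 121.10, so AQI = 121.
PM2.5 412.4: bracket 380.3–458.8 → index 201–300; slope 99/78.5, offset 32.1.
AQI = 201 + 99/78.5·32.1 ≈ 241.48 ⇒ 241.
NO₂: row 1083.61–1482.24 (AQI 101–150). (150−101)·(1124.66−1083.61)/(1482.24−1083.61) + 101 = 49·41.05/398.63 + 101 ≈ 106.05 → 106.
Sub-indices: PM10→193, O₃→160, CO→448, SO₂→121, PM2.5→241, NO₂→106. Overall AQI = max = 448; dominant pollutant is CO.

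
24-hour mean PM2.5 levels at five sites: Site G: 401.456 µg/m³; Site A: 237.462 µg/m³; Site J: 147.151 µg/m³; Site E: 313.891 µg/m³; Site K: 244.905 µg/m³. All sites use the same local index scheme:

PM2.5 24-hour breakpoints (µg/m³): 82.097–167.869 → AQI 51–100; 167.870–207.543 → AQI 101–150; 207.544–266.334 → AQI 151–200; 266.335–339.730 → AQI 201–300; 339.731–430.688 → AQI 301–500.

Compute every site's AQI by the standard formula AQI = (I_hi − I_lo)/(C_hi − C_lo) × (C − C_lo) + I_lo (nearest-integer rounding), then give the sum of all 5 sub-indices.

1147

Site G 401.456: bracket 339.731–430.688 → index 301–500; slope 199/90.957, offset 61.725.
AQI = 301 + 199/90.957·61.725 ≈ 436.04 ⇒ 436.
Site A: 237.462 lies in 207.544–266.334, so I_lo=151, I_hi=200, C_lo=207.544, C_hi=266.334.
(200−151)/(266.334−207.544) × (237.462−207.544) + 151 = 49/58.790 × 29.918 + 151 ≈ 175.94 → 176.
Site J: 147.151 ∈ [82.097, 167.869] ↔ index [51, 100].
51 + (147.151−82.097)·(100−51)/(167.869−82.097) = 51 + 65.054·49/85.772 ≈ 88.16, so AQI = 88.
Site E: row 266.335–339.730 (AQI 201–300). (300−201)·(313.891−266.335)/(339.730−266.335) + 201 = 99·47.556/73.395 + 201 ≈ 265.15 → 265.
Site K: row 207.544–266.334 (AQI 151–200). (200−151)·(244.905−207.544)/(266.334−207.544) + 151 = 49·37.361/58.790 + 151 ≈ 182.14 → 182.
AQIs: Site G=436, Site A=176, Site J=88, Site E=265, Site K=182. Sum = 436 + 176 + 88 + 265 + 182 = 1147.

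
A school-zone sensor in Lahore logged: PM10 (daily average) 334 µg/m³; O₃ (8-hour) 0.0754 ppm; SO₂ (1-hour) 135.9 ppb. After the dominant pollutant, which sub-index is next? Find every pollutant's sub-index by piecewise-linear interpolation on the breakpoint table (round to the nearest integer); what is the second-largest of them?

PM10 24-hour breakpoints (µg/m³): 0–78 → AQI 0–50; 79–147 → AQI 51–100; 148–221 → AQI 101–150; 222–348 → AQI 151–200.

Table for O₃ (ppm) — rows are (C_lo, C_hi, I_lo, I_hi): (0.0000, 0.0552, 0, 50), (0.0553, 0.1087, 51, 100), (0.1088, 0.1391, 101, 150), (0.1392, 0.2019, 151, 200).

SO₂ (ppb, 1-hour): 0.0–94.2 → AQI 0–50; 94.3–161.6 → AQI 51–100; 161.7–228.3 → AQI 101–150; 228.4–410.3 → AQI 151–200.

81

PM10 334: bracket 222–348 → index 151–200; slope 49/126, offset 112.
AQI = 151 + 49/126·112 ≈ 194.56 ⇒ 195.
O₃: 0.0754 lies in 0.0553–0.1087, so I_lo=51, I_hi=100, C_lo=0.0553, C_hi=0.1087.
(100−51)/(0.1087−0.0553) × (0.0754−0.0553) + 51 = 49/0.0534 × 0.0201 + 51 ≈ 69.44 → 69.
SO₂: 135.9 ∈ [94.3, 161.6] ↔ index [51, 100].
51 + (135.9−94.3)·(100−51)/(161.6−94.3) = 51 + 41.6·49/67.3 ≈ 81.29, so AQI = 81.
Sub-indices: PM10→195, O₃→69, SO₂→81. Ranked high→low: 195, 81, 69. Second-highest sub-index = 81.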